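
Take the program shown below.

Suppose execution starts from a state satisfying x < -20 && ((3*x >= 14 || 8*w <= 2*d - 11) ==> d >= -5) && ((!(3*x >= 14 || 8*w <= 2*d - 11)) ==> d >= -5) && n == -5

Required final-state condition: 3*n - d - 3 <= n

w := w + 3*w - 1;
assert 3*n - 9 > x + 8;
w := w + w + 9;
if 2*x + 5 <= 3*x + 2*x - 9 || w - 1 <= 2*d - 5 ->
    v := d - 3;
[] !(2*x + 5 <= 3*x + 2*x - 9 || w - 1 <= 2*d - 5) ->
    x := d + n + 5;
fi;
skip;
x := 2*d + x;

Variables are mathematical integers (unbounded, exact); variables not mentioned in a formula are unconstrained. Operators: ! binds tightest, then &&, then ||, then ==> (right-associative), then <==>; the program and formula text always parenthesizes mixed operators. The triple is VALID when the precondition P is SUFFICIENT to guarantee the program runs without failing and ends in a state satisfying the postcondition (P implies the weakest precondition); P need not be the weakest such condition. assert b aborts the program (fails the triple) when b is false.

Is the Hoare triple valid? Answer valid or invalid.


Working backward. After the program, the postcondition 3*n - d - 3 <= n must hold; in canonical form it is 2*n <= d + 3.
Before x := 2*d + x: 2*n <= d + 3
Before skip: 2*n <= d + 3
Then branch requires 2*n <= d + 3; else branch requires 2*n <= d + 3.
Before the if: ((3*x >= 14 || w <= 2*d - 4) ==> 2*n <= d + 3) && ((!(3*x >= 14 || w <= 2*d - 4)) ==> 2*n <= d + 3)
Before w := w + w + 9: ((3*x >= 14 || 2*w <= 2*d - 13) ==> 2*n <= d + 3) && ((!(3*x >= 14 || 2*w <= 2*d - 13)) ==> 2*n <= d + 3)
Before assert 3*n - 9 > x + 8: 3*n > x + 17 && ((3*x >= 14 || 2*w <= 2*d - 13) ==> 2*n <= d + 3) && ((!(3*x >= 14 || 2*w <= 2*d - 13)) ==> 2*n <= d + 3)
Before w := w + 3*w - 1: 3*n > x + 17 && ((3*x >= 14 || 8*w <= 2*d - 11) ==> 2*n <= d + 3) && ((!(3*x >= 14 || 8*w <= 2*d - 11)) ==> 2*n <= d + 3)
The weakest precondition is 3*n > x + 17 && ((3*x >= 14 || 8*w <= 2*d - 11) ==> 2*n <= d + 3) && ((!(3*x >= 14 || 8*w <= 2*d - 11)) ==> 2*n <= d + 3).
Check whether x < -20 && ((3*x >= 14 || 8*w <= 2*d - 11) ==> d >= -5) && ((!(3*x >= 14 || 8*w <= 2*d - 11)) ==> d >= -5) && n == -5 implies it.
Countermodel: at the initial state d = 0, n = -5, w = 0, x = -21, the precondition holds but the weakest precondition fails.
Answer: invalid


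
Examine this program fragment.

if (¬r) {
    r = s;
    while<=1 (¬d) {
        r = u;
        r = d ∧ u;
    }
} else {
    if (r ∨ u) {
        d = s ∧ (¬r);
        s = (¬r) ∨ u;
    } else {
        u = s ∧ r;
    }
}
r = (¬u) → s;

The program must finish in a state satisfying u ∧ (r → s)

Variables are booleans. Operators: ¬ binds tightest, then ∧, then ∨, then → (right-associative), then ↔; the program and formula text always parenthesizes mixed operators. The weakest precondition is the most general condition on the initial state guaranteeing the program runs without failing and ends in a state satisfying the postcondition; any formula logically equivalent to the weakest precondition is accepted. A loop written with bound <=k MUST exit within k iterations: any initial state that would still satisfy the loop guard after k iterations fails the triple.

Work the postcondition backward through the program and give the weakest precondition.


Working backward. After the program, u ∧ (r → s) must hold.
Before r := (¬u) → s: u ∧ (((¬u) → s) → s)
Then branch requires ((¬d) → (d ∧ u ∧ (((¬u) → s) → s))) ∧ (d → (u ∧ (((¬u) → s) → s))); else branch requires ((r ∨ u) → (u ∧ (((¬u) → ((¬r) ∨ u)) → ((¬r) ∨ u)))) ∧ ((¬(r ∨ u)) → (s ∧ r ∧ (((¬(s ∧ r)) → s) → s))).
Before the if: ((¬r) → (((¬d) → (d ∧ u ∧ (((¬u) → s) → s))) ∧ (d → (u ∧ (((¬u) → s) → s))))) ∧ (r → (((r ∨ u) → (u ∧ (((¬u) → ((¬r) ∨ u)) → ((¬r) ∨ u)))) ∧ ((¬(r ∨ u)) → (s ∧ r ∧ (((¬(s ∧ r)) → s) → s)))))
Answer: WP = ((¬r) → (((¬d) → (d ∧ u ∧ (((¬u) → s) → s))) ∧ (d → (u ∧ (((¬u) → s) → s))))) ∧ (r → (((r ∨ u) → (u ∧ (((¬u) → ((¬r) ∨ u)) → ((¬r) ∨ u)))) ∧ ((¬(r ∨ u)) → (s ∧ r ∧ (((¬(s ∧ r)) → s) → s)))))


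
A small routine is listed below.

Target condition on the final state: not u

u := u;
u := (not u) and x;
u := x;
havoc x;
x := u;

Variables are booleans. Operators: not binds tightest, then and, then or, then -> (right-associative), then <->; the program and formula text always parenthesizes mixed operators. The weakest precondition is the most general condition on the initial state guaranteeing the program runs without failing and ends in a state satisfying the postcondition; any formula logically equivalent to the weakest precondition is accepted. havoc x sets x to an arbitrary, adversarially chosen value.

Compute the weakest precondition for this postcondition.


Working backward. After the program, not u must hold.
Before x := u: not u
Before havoc x: not u
Before u := x: not x
Before u := (not u) and x: not x
Before u := u: not x
Answer: WP = not x


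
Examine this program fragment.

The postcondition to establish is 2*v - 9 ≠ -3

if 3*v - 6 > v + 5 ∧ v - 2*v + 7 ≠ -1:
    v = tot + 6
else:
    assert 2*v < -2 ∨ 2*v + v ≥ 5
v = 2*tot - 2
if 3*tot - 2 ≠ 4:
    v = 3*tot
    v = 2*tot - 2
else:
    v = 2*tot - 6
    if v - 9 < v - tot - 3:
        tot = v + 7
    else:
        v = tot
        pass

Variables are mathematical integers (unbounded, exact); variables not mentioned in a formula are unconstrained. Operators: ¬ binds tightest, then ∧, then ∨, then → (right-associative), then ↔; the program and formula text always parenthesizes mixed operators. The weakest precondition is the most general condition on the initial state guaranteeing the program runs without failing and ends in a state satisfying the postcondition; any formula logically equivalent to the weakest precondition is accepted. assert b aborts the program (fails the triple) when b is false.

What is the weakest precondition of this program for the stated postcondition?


Working backward. After the program, the postcondition 2*v - 9 ≠ -3 must hold; in canonical form it is 2*v ≠ 6.
Then branch requires 4*tot ≠ 10; else branch requires (tot < 6 → 4*tot ≠ 18) ∧ ((¬(tot < 6)) → 2*tot ≠ 6).
Before the if: (3*tot ≠ 6 → 4*tot ≠ 10) ∧ ((¬(3*tot ≠ 6)) → ((tot < 6 → 4*tot ≠ 18) ∧ ((¬(tot < 6)) → 2*tot ≠ 6)))
Before v := 2*tot - 2: (3*tot ≠ 6 → 4*tot ≠ 10) ∧ ((¬(3*tot ≠ 6)) → ((tot < 6 → 4*tot ≠ 18) ∧ ((¬(tot < 6)) → 2*tot ≠ 6)))
Then branch requires (3*tot ≠ 6 → 4*tot ≠ 10) ∧ ((¬(3*tot ≠ 6)) → ((tot < 6 → 4*tot ≠ 18) ∧ ((¬(tot < 6)) → 2*tot ≠ 6))); else branch requires (2*v < -2 ∨ 3*v ≥ 5) ∧ (3*tot ≠ 6 → 4*tot ≠ 10) ∧ ((¬(3*tot ≠ 6)) → ((tot < 6 → 4*tot ≠ 18) ∧ ((¬(tot < 6)) → 2*tot ≠ 6))).
Before the if: ((2*v > 11 ∧ v ≠ 8) → ((3*tot ≠ 6 → 4*tot ≠ 10) ∧ ((¬(3*tot ≠ 6)) → ((tot < 6 → 4*tot ≠ 18) ∧ ((¬(tot < 6)) → 2*tot ≠ 6))))) ∧ ((¬(2*v > 11 ∧ v ≠ 8)) → ((2*v < -2 ∨ 3*v ≥ 5) ∧ (3*tot ≠ 6 → 4*tot ≠ 10) ∧ ((¬(3*tot ≠ 6)) → ((tot < 6 → 4*tot ≠ 18) ∧ ((¬(tot < 6)) → 2*tot ≠ 6)))))
Answer: WP = ((2*v > 11 ∧ v ≠ 8) → ((3*tot ≠ 6 → 4*tot ≠ 10) ∧ ((¬(3*tot ≠ 6)) → ((tot < 6 → 4*tot ≠ 18) ∧ ((¬(tot < 6)) → 2*tot ≠ 6))))) ∧ ((¬(2*v > 11 ∧ v ≠ 8)) → ((2*v < -2 ∨ 3*v ≥ 5) ∧ (3*tot ≠ 6 → 4*tot ≠ 10) ∧ ((¬(3*tot ≠ 6)) → ((tot < 6 → 4*tot ≠ 18) ∧ ((¬(tot < 6)) → 2*tot ≠ 6)))))


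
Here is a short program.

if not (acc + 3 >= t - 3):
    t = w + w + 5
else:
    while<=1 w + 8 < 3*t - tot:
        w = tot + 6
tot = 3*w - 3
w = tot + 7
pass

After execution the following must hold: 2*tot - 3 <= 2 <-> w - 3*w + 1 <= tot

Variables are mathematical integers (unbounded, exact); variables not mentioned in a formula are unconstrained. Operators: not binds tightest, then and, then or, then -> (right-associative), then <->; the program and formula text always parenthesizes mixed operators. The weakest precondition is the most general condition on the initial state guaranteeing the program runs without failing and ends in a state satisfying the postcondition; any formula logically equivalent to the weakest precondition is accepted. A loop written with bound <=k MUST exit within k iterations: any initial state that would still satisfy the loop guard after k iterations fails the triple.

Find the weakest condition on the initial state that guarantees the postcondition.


Working backward. After the program, the postcondition 2*tot - 3 <= 2 <-> w - 3*w + 1 <= tot must hold; in canonical form it is 2*tot <= 5 <-> tot + 2*w >= 1.
Before skip: 2*tot <= 5 <-> tot + 2*w >= 1
Before w := tot + 7: 2*tot <= 5 <-> 3*tot >= -13
Before tot := 3*w - 3: 6*w <= 11 <-> 9*w >= -4
Then branch requires 6*w <= 11 <-> 9*w >= -4; else branch requires (tot + w < 3*t - 8 -> ((not (2*tot < 3*t - 14)) and (6*tot <= -25 <-> 9*tot >= -58))) and ((not (tot + w < 3*t - 8)) -> (6*w <= 11 <-> 9*w >= -4)).
Before the if: ((not (acc >= t - 6)) -> (6*w <= 11 <-> 9*w >= -4)) and (acc >= t - 6 -> ((tot + w < 3*t - 8 -> ((not (2*tot < 3*t - 14)) and (6*tot <= -25 <-> 9*tot >= -58))) and ((not (tot + w < 3*t - 8)) -> (6*w <= 11 <-> 9*w >= -4))))
Answer: WP = ((not (acc >= t - 6)) -> (6*w <= 11 <-> 9*w >= -4)) and (acc >= t - 6 -> ((tot + w < 3*t - 8 -> ((not (2*tot < 3*t - 14)) and (6*tot <= -25 <-> 9*tot >= -58))) and ((not (tot + w < 3*t - 8)) -> (6*w <= 11 <-> 9*w >= -4))))


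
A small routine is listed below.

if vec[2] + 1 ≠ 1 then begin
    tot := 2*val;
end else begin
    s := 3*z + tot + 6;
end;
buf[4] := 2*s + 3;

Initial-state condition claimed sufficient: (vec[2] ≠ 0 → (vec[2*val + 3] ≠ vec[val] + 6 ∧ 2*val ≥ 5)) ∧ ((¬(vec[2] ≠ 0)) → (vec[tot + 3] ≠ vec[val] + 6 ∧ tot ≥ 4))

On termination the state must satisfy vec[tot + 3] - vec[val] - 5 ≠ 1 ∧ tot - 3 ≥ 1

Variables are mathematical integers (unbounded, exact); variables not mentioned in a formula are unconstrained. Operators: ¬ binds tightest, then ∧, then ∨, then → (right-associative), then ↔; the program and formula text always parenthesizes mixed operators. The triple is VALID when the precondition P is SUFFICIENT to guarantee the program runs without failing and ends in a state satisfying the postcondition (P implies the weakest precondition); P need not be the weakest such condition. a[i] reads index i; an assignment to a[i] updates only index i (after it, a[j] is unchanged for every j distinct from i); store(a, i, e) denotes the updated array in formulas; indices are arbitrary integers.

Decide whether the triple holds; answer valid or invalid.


Working backward. After the program, the postcondition vec[tot + 3] - vec[val] - 5 ≠ 1 ∧ tot - 3 ≥ 1 must hold; in canonical form it is vec[tot + 3] ≠ vec[val] + 6 ∧ tot ≥ 4.
Before buf[4] := 2*s + 3: vec[tot + 3] ≠ vec[val] + 6 ∧ tot ≥ 4
Then branch requires vec[2*val + 3] ≠ vec[val] + 6 ∧ 2*val ≥ 4; else branch requires vec[tot + 3] ≠ vec[val] + 6 ∧ tot ≥ 4.
Before the if: (vec[2] ≠ 0 → (vec[2*val + 3] ≠ vec[val] + 6 ∧ 2*val ≥ 4)) ∧ ((¬(vec[2] ≠ 0)) → (vec[tot + 3] ≠ vec[val] + 6 ∧ tot ≥ 4))
The weakest precondition is (vec[2] ≠ 0 → (vec[2*val + 3] ≠ vec[val] + 6 ∧ 2*val ≥ 4)) ∧ ((¬(vec[2] ≠ 0)) → (vec[tot + 3] ≠ vec[val] + 6 ∧ tot ≥ 4)).
Check whether (vec[2] ≠ 0 → (vec[2*val + 3] ≠ vec[val] + 6 ∧ 2*val ≥ 5)) ∧ ((¬(vec[2] ≠ 0)) → (vec[tot + 3] ≠ vec[val] + 6 ∧ tot ≥ 4)) implies it.
Every state satisfying the precondition satisfies the weakest precondition: the implication holds.
Answer: valid


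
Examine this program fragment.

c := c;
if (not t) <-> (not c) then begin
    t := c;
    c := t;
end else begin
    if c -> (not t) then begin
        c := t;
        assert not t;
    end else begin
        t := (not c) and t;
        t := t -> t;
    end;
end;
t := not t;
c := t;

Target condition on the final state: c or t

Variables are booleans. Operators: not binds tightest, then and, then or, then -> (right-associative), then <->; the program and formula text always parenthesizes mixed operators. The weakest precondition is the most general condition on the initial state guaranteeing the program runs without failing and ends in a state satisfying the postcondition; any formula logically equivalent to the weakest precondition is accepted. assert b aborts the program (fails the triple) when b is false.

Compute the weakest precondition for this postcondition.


Working backward. After the program, c or t must hold.
Before c := t: t
Before t := not t: not t
Then branch requires not c; else branch requires ((c -> (not t)) -> (not t)) and (c -> (not t)).
Before the if: (((not t) <-> (not c)) -> (not c)) and ((not ((not t) <-> (not c))) -> (((c -> (not t)) -> (not t)) and (c -> (not t))))
Before c := c: (((not t) <-> (not c)) -> (not c)) and ((not ((not t) <-> (not c))) -> (((c -> (not t)) -> (not t)) and (c -> (not t))))
Answer: WP = (((not t) <-> (not c)) -> (not c)) and ((not ((not t) <-> (not c))) -> (((c -> (not t)) -> (not t)) and (c -> (not t))))


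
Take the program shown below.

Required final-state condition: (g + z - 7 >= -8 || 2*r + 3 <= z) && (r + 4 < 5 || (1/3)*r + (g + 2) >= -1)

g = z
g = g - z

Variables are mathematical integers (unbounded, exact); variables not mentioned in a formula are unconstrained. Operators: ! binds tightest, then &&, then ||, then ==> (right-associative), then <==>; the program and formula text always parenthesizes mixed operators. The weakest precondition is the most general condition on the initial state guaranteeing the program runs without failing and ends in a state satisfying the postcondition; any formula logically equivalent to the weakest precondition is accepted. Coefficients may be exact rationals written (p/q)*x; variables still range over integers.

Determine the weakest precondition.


Working backward. After the program, the postcondition (g + z - 7 >= -8 || 2*r + 3 <= z) && (r + 4 < 5 || (1/3)*r + (g + 2) >= -1) must hold; in canonical form it is (g + z >= -1 || 2*r <= z - 3) && (r < 1 || g + (1/3)*r >= -3).
Before g := g - z: (g >= -1 || 2*r <= z - 3) && (r < 1 || g + (1/3)*r >= z - 3)
Before g := z: (z >= -1 || 2*r <= z - 3) && (r < 1 || (1/3)*r >= -3)
Answer: WP = (z >= -1 || 2*r <= z - 3) && (r < 1 || (1/3)*r >= -3)


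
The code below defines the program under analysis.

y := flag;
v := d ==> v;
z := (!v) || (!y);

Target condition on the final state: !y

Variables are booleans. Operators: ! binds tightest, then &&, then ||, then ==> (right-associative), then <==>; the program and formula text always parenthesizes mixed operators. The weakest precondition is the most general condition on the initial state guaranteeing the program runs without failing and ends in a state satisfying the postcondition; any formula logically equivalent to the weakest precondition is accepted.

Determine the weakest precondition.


Working backward. After the program, !y must hold.
Before z := (!v) || (!y): !y
Before v := d ==> v: !y
Before y := flag: !flag
Answer: WP = !flag


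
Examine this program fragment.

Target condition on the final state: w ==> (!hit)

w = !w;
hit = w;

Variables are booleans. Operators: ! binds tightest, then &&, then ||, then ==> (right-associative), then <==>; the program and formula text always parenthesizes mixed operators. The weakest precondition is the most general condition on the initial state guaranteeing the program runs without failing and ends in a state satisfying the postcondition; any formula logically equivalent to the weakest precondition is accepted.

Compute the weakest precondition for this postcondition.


Working backward. After the program, w ==> (!hit) must hold.
Before hit := w: w ==> (!w)
Before w := !w: (!w) ==> w
Answer: WP = (!w) ==> w


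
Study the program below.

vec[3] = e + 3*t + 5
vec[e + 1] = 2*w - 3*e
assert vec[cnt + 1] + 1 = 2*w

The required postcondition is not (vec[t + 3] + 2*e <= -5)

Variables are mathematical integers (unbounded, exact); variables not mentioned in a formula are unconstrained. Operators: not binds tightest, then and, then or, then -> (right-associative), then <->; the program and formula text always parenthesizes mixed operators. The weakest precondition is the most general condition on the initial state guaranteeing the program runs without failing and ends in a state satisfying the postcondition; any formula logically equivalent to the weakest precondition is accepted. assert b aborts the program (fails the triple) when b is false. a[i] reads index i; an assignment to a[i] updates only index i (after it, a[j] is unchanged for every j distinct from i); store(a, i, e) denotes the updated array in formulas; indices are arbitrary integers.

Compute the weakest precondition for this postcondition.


Working backward. After the program, not (vec[t + 3] + 2*e <= -5) must hold.
Before assert vec[cnt + 1] + 1 = 2*w: vec[cnt + 1] = 2*w - 1 and (not (vec[t + 3] + 2*e <= -5))
Before vec[e + 1] := 2*w - 3*e: store(vec, e + 1, -3*e + 2*w)[cnt + 1] = 2*w - 1 and (not (store(vec, e + 1, -3*e + 2*w)[t + 3] + 2*e <= -5))
Before vec[3] := e + 3*t + 5: store(store(vec, 3, e + 3*t + 5), e + 1, -3*e + 2*w)[cnt + 1] = 2*w - 1 and (not (store(store(vec, 3, e + 3*t + 5), e + 1, -3*e + 2*w)[t + 3] + 2*e <= -5))
Answer: WP = store(store(vec, 3, e + 3*t + 5), e + 1, -3*e + 2*w)[cnt + 1] = 2*w - 1 and (not (store(store(vec, 3, e + 3*t + 5), e + 1, -3*e + 2*w)[t + 3] + 2*e <= -5))


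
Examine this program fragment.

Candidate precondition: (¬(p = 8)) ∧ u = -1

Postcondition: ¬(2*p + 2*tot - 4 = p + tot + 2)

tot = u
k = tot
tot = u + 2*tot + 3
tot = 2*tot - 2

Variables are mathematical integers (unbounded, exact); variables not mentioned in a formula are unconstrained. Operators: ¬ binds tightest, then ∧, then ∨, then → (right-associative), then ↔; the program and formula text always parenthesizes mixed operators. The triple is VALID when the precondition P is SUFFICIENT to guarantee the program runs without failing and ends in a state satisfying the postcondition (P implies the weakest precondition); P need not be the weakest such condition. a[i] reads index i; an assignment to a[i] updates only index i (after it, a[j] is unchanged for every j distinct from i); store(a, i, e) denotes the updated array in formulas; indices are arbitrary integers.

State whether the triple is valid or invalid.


Working backward. After the program, the postcondition ¬(2*p + 2*tot - 4 = p + tot + 2) must hold; in canonical form it is ¬(p + tot = 6).
Before tot := 2*tot - 2: ¬(p + 2*tot = 8)
Before tot := u + 2*tot + 3: ¬(p + 4*tot + 2*u = 2)
Before k := tot: ¬(p + 4*tot + 2*u = 2)
Before tot := u: ¬(p + 6*u = 2)
The weakest precondition is ¬(p + 6*u = 2).
Check whether (¬(p = 8)) ∧ u = -1 implies it.
Every state satisfying the precondition satisfies the weakest precondition: the implication holds.
Answer: valid


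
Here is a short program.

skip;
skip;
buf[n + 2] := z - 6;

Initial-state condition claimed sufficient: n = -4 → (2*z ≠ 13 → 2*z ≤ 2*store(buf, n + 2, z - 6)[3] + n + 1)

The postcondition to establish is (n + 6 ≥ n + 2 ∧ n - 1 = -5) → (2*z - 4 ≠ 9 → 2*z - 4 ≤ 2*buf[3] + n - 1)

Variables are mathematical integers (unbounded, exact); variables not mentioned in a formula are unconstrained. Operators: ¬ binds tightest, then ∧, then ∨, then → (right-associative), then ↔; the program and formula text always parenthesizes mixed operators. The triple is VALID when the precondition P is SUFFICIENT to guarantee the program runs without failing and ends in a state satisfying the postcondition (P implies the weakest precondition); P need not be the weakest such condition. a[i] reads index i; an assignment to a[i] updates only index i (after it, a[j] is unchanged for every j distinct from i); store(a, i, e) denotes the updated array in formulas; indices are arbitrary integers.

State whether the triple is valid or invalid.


Working backward. After the program, the postcondition (n + 6 ≥ n + 2 ∧ n - 1 = -5) → (2*z - 4 ≠ 9 → 2*z - 4 ≤ 2*buf[3] + n - 1) must hold; in canonical form it is n = -4 → (2*z ≠ 13 → 2*z ≤ 2*buf[3] + n + 3).
Before buf[n + 2] := z - 6: n = -4 → (2*z ≠ 13 → 2*z ≤ 2*store(buf, n + 2, z - 6)[3] + n + 3)
Before skip: n = -4 → (2*z ≠ 13 → 2*z ≤ 2*store(buf, n + 2, z - 6)[3] + n + 3)
Before skip: n = -4 → (2*z ≠ 13 → 2*z ≤ 2*store(buf, n + 2, z - 6)[3] + n + 3)
The weakest precondition is n = -4 → (2*z ≠ 13 → 2*z ≤ 2*store(buf, n + 2, z - 6)[3] + n + 3).
Check whether n = -4 → (2*z ≠ 13 → 2*z ≤ 2*store(buf, n + 2, z - 6)[3] + n + 1) implies it.
Every state satisfying the precondition satisfies the weakest precondition: the implication holds.
Answer: valid


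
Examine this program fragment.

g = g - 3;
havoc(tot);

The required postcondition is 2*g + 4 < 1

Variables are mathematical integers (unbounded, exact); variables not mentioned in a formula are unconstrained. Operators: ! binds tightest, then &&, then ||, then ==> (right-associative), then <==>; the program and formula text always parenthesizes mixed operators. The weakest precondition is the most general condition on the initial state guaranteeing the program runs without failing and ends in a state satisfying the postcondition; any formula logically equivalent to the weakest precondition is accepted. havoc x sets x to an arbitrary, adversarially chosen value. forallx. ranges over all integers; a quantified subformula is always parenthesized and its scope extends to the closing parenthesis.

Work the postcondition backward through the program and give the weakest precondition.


Working backward. After the program, the postcondition 2*g + 4 < 1 must hold; in canonical form it is 2*g < -3.
Before havoc tot: 2*g < -3
Before g := g - 3: 2*g < 3
Answer: WP = 2*g < 3


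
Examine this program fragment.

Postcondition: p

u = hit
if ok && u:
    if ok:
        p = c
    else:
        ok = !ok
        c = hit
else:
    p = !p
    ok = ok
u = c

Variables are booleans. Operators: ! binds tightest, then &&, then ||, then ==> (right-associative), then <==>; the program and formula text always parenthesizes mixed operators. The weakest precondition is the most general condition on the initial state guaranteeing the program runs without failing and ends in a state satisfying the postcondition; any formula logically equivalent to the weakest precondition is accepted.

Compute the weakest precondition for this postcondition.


Working backward. After the program, p must hold.
Before u := c: p
Then branch requires (ok ==> c) && ((!ok) ==> p); else branch requires !p.
Before the if: ((ok && u) ==> ((ok ==> c) && ((!ok) ==> p))) && ((!(ok && u)) ==> (!p))
Before u := hit: ((ok && hit) ==> ((ok ==> c) && ((!ok) ==> p))) && ((!(ok && hit)) ==> (!p))
Answer: WP = ((ok && hit) ==> ((ok ==> c) && ((!ok) ==> p))) && ((!(ok && hit)) ==> (!p))


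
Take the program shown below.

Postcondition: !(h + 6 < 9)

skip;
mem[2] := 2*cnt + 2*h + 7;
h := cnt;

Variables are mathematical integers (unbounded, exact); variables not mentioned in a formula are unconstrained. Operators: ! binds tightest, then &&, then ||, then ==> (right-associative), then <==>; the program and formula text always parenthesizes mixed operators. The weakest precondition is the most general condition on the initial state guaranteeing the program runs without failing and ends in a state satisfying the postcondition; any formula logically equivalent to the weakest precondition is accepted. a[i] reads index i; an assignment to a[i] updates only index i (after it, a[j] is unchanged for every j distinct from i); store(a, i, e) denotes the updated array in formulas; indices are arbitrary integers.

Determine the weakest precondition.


Working backward. After the program, the postcondition !(h + 6 < 9) must hold; in canonical form it is !(h < 3).
Before h := cnt: !(cnt < 3)
Before mem[2] := 2*cnt + 2*h + 7: !(cnt < 3)
Before skip: !(cnt < 3)
Answer: WP = !(cnt < 3)


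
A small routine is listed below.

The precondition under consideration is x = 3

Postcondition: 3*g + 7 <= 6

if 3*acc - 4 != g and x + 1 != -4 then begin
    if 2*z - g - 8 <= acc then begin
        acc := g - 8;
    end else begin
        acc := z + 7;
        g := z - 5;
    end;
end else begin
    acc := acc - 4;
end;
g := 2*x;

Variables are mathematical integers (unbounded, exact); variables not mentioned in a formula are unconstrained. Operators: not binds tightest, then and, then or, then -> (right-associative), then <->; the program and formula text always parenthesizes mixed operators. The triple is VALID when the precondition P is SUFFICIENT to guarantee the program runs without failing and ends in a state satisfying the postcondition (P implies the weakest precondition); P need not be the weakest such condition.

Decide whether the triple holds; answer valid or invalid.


Working backward. After the program, the postcondition 3*g + 7 <= 6 must hold; in canonical form it is 3*g <= -1.
Before g := 2*x: 6*x <= -1
Then branch requires (2*z <= acc + g + 8 -> 6*x <= -1) and ((not (2*z <= acc + g + 8)) -> 6*x <= -1); else branch requires 6*x <= -1.
Before the if: ((3*acc != g + 4 and x != -5) -> ((2*z <= acc + g + 8 -> 6*x <= -1) and ((not (2*z <= acc + g + 8)) -> 6*x <= -1))) and ((not (3*acc != g + 4 and x != -5)) -> 6*x <= -1)
The weakest precondition is ((3*acc != g + 4 and x != -5) -> ((2*z <= acc + g + 8 -> 6*x <= -1) and ((not (2*z <= acc + g + 8)) -> 6*x <= -1))) and ((not (3*acc != g + 4 and x != -5)) -> 6*x <= -1).
Check whether x = 3 implies it.
Countermodel: at the initial state acc = 0, g = 0, x = 3, z = 0, the precondition holds but the weakest precondition fails.
Answer: invalid


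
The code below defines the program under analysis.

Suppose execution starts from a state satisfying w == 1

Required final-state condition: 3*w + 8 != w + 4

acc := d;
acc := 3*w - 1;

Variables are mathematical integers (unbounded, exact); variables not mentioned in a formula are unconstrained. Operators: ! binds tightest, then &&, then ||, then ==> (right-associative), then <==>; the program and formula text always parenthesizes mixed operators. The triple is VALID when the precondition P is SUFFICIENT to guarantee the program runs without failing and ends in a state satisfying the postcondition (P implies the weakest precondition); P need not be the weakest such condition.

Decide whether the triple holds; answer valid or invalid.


Working backward. After the program, the postcondition 3*w + 8 != w + 4 must hold; in canonical form it is 2*w != -4.
Before acc := 3*w - 1: 2*w != -4
Before acc := d: 2*w != -4
The weakest precondition is 2*w != -4.
Check whether w == 1 implies it.
Every state satisfying the precondition satisfies the weakest precondition: the implication holds.
Answer: valid


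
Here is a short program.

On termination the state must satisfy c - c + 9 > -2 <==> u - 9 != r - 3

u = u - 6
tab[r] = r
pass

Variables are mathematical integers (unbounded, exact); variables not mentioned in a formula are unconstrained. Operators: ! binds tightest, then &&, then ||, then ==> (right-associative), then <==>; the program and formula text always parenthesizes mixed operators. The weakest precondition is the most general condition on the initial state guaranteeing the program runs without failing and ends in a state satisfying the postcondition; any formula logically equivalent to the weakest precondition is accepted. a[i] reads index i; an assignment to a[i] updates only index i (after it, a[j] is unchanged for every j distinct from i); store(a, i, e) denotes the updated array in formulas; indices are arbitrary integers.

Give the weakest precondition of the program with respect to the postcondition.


Working backward. After the program, the postcondition c - c + 9 > -2 <==> u - 9 != r - 3 must hold; in canonical form it is u != r + 6.
Before skip: u != r + 6
Before tab[r] := r: u != r + 6
Before u := u - 6: u != r + 12
Answer: WP = u != r + 12


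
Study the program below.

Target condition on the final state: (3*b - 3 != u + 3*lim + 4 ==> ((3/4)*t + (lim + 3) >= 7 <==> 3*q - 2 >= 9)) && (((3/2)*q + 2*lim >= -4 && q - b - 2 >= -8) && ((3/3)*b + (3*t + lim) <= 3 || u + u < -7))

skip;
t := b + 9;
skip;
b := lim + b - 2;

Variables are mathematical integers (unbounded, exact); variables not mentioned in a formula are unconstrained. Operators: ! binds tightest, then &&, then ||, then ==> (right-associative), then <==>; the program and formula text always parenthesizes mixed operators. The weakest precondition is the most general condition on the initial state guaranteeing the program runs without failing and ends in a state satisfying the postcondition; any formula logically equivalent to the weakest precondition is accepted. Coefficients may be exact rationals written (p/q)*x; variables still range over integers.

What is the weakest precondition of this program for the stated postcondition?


Working backward. After the program, the postcondition (3*b - 3 != u + 3*lim + 4 ==> ((3/4)*t + (lim + 3) >= 7 <==> 3*q - 2 >= 9)) && (((3/2)*q + 2*lim >= -4 && q - b - 2 >= -8) && ((3/3)*b + (3*t + lim) <= 3 || u + u < -7)) must hold; in canonical form it is (3*b != 3*lim + u + 7 ==> (lim + (3/4)*t >= 4 <==> 3*q >= 11)) && 2*lim + (3/2)*q >= -4 && q >= b - 6 && (b + lim + 3*t <= 3 || 2*u < -7).
Before b := lim + b - 2: (3*b != u + 13 ==> (lim + (3/4)*t >= 4 <==> 3*q >= 11)) && 2*lim + (3/2)*q >= -4 && q >= b + lim - 8 && (b + 2*lim + 3*t <= 5 || 2*u < -7)
Before skip: (3*b != u + 13 ==> (lim + (3/4)*t >= 4 <==> 3*q >= 11)) && 2*lim + (3/2)*q >= -4 && q >= b + lim - 8 && (b + 2*lim + 3*t <= 5 || 2*u < -7)
Before t := b + 9: (3*b != u + 13 ==> ((3/4)*b + lim >= -11/4 <==> 3*q >= 11)) && 2*lim + (3/2)*q >= -4 && q >= b + lim - 8 && (4*b + 2*lim <= -22 || 2*u < -7)
Before skip: (3*b != u + 13 ==> ((3/4)*b + lim >= -11/4 <==> 3*q >= 11)) && 2*lim + (3/2)*q >= -4 && q >= b + lim - 8 && (4*b + 2*lim <= -22 || 2*u < -7)
Answer: WP = (3*b != u + 13 ==> ((3/4)*b + lim >= -11/4 <==> 3*q >= 11)) && 2*lim + (3/2)*q >= -4 && q >= b + lim - 8 && (4*b + 2*lim <= -22 || 2*u < -7)


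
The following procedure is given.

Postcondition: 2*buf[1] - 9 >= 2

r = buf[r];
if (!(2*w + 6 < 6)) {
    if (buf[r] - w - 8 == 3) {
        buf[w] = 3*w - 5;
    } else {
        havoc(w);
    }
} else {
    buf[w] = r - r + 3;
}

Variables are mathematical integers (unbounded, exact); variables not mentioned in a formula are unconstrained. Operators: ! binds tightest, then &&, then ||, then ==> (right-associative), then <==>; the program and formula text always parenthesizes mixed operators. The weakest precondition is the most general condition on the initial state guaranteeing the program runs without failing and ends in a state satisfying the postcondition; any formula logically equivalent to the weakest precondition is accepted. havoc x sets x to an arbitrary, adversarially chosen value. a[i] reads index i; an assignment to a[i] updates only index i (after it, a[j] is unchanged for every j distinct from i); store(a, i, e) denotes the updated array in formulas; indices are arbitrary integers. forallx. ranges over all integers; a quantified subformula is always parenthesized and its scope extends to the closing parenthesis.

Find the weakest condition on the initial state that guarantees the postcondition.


Working backward. After the program, the postcondition 2*buf[1] - 9 >= 2 must hold; in canonical form it is 2*buf[1] >= 11.
Then branch requires (buf[r] == w + 11 ==> 2*store(buf, w, 3*w - 5)[1] >= 11) && ((!(buf[r] == w + 11)) ==> 2*buf[1] >= 11); else branch requires 2*store(buf, w, 3)[1] >= 11.
Before the if: ((!(2*w < 0)) ==> ((buf[r] == w + 11 ==> 2*store(buf, w, 3*w - 5)[1] >= 11) && ((!(buf[r] == w + 11)) ==> 2*buf[1] >= 11))) && (2*w < 0 ==> 2*store(buf, w, 3)[1] >= 11)
Before r := buf[r]: ((!(2*w < 0)) ==> ((buf[buf[r]] == w + 11 ==> 2*store(buf, w, 3*w - 5)[1] >= 11) && ((!(buf[buf[r]] == w + 11)) ==> 2*buf[1] >= 11))) && (2*w < 0 ==> 2*store(buf, w, 3)[1] >= 11)
Answer: WP = ((!(2*w < 0)) ==> ((buf[buf[r]] == w + 11 ==> 2*store(buf, w, 3*w - 5)[1] >= 11) && ((!(buf[buf[r]] == w + 11)) ==> 2*buf[1] >= 11))) && (2*w < 0 ==> 2*store(buf, w, 3)[1] >= 11)


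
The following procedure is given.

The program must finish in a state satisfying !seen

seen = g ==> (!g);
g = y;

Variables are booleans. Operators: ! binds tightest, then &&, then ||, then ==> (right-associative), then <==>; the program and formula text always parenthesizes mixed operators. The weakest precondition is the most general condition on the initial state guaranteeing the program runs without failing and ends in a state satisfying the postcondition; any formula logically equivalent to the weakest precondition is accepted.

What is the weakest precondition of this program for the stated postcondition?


Working backward. After the program, !seen must hold.
Before g := y: !seen
Before seen := g ==> (!g): !(g ==> (!g))
Answer: WP = !(g ==> (!g))


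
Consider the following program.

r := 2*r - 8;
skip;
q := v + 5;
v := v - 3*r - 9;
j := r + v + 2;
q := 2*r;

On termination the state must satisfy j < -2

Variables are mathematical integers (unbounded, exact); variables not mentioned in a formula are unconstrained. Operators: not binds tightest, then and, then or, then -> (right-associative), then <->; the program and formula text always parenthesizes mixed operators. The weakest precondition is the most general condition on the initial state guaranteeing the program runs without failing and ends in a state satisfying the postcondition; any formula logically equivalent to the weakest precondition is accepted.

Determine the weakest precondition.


Working backward. After the program, j < -2 must hold.
Before q := 2*r: j < -2
Before j := r + v + 2: r + v < -4
Before v := v - 3*r - 9: v < 2*r + 5
Before q := v + 5: v < 2*r + 5
Before skip: v < 2*r + 5
Before r := 2*r - 8: v < 4*r - 11
Answer: WP = v < 4*r - 11


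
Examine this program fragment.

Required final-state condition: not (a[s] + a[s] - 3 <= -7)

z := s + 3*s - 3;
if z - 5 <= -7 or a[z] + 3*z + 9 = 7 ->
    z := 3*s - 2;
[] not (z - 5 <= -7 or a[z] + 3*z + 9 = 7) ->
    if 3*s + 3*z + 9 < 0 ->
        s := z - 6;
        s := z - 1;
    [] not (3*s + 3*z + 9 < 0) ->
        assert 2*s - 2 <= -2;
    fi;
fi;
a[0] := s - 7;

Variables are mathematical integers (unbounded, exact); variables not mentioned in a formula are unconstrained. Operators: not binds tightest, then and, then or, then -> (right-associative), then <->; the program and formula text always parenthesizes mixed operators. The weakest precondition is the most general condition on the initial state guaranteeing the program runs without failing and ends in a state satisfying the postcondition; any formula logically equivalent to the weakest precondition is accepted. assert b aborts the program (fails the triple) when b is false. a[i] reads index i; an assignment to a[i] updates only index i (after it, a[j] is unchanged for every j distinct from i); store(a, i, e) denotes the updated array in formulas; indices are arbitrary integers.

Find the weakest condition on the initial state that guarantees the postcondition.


Working backward. After the program, the postcondition not (a[s] + a[s] - 3 <= -7) must hold; in canonical form it is not (2*a[s] <= -4).
Before a[0] := s - 7: not (2*store(a, 0, s - 7)[s] <= -4)
Then branch requires not (2*store(a, 0, s - 7)[s] <= -4); else branch requires (3*s + 3*z < -9 -> (not (2*store(a, 0, z - 8)[z - 1] <= -4))) and ((not (3*s + 3*z < -9)) -> (2*s <= 0 and (not (2*store(a, 0, s - 7)[s] <= -4)))).
Before the if: ((z <= -2 or a[z] + 3*z = -2) -> (not (2*store(a, 0, s - 7)[s] <= -4))) and ((not (z <= -2 or a[z] + 3*z = -2)) -> ((3*s + 3*z < -9 -> (not (2*store(a, 0, z - 8)[z - 1] <= -4))) and ((not (3*s + 3*z < -9)) -> (2*s <= 0 and (not (2*store(a, 0, s - 7)[s] <= -4))))))
Before z := s + 3*s - 3: ((4*s <= 1 or a[4*s - 3] + 12*s = 7) -> (not (2*store(a, 0, s - 7)[s] <= -4))) and ((not (4*s <= 1 or a[4*s - 3] + 12*s = 7)) -> ((15*s < 0 -> (not (2*store(a, 0, 4*s - 11)[4*s - 4] <= -4))) and ((not (15*s < 0)) -> (2*s <= 0 and (not (2*store(a, 0, s - 7)[s] <= -4))))))
Answer: WP = ((4*s <= 1 or a[4*s - 3] + 12*s = 7) -> (not (2*store(a, 0, s - 7)[s] <= -4))) and ((not (4*s <= 1 or a[4*s - 3] + 12*s = 7)) -> ((15*s < 0 -> (not (2*store(a, 0, 4*s - 11)[4*s - 4] <= -4))) and ((not (15*s < 0)) -> (2*s <= 0 and (not (2*store(a, 0, s - 7)[s] <= -4))))))


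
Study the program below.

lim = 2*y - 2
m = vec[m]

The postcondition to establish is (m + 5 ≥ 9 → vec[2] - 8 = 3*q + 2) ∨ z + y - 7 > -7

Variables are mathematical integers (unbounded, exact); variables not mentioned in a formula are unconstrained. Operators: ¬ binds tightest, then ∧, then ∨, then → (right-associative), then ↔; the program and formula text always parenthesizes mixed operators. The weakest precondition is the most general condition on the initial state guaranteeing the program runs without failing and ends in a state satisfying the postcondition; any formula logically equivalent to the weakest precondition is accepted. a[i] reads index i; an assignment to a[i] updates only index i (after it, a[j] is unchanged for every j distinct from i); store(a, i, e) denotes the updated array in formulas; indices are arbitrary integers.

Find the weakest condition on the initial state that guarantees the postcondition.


Working backward. After the program, the postcondition (m + 5 ≥ 9 → vec[2] - 8 = 3*q + 2) ∨ z + y - 7 > -7 must hold; in canonical form it is (m ≥ 4 → vec[2] = 3*q + 10) ∨ y + z > 0.
Before m := vec[m]: (vec[m] ≥ 4 → vec[2] = 3*q + 10) ∨ y + z > 0
Before lim := 2*y - 2: (vec[m] ≥ 4 → vec[2] = 3*q + 10) ∨ y + z > 0
Answer: WP = (vec[m] ≥ 4 → vec[2] = 3*q + 10) ∨ y + z > 0


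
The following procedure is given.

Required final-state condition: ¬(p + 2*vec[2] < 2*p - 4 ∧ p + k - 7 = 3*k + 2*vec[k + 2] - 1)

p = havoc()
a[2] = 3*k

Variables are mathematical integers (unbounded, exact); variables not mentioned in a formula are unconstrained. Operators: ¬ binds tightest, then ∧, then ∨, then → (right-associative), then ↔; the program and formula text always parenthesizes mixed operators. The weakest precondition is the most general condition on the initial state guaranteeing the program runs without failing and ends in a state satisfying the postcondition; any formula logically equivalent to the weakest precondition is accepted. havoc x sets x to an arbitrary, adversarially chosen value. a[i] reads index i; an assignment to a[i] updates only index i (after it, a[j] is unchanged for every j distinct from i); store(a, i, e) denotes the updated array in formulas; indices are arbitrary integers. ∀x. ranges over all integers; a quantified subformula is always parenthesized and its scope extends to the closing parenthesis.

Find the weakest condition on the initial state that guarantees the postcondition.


Working backward. After the program, the postcondition ¬(p + 2*vec[2] < 2*p - 4 ∧ p + k - 7 = 3*k + 2*vec[k + 2] - 1) must hold; in canonical form it is ¬(2*vec[2] < p - 4 ∧ p = 2*vec[k + 2] + 2*k + 6).
Before a[2] := 3*k: ¬(2*vec[2] < p - 4 ∧ p = 2*vec[k + 2] + 2*k + 6)
Before havoc p: ∀p_1. (¬(2*vec[2] < p_1 - 4 ∧ p_1 = 2*vec[k + 2] + 2*k + 6))
Answer: WP = ∀p_1. (¬(2*vec[2] < p_1 - 4 ∧ p_1 = 2*vec[k + 2] + 2*k + 6))


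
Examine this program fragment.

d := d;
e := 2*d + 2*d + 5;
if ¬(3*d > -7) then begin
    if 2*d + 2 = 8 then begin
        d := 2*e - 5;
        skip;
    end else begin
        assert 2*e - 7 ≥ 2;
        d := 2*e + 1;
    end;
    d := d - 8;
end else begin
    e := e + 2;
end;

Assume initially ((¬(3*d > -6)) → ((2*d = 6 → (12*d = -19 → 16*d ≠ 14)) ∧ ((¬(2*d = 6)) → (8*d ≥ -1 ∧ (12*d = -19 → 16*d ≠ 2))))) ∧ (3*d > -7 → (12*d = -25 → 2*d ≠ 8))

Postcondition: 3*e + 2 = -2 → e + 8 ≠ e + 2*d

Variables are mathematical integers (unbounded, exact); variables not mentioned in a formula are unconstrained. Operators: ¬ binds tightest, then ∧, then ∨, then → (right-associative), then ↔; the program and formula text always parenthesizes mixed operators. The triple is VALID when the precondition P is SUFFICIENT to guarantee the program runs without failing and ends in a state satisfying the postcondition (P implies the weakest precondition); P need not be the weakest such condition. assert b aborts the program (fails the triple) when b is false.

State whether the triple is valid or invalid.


Working backward. After the program, the postcondition 3*e + 2 = -2 → e + 8 ≠ e + 2*d must hold; in canonical form it is 3*e = -4 → 2*d ≠ 8.
Then branch requires (2*d = 6 → (3*e = -4 → 4*e ≠ 34)) ∧ ((¬(2*d = 6)) → (2*e ≥ 9 ∧ (3*e = -4 → 4*e ≠ 22))); else branch requires 3*e = -10 → 2*d ≠ 8.
Before the if: ((¬(3*d > -7)) → ((2*d = 6 → (3*e = -4 → 4*e ≠ 34)) ∧ ((¬(2*d = 6)) → (2*e ≥ 9 ∧ (3*e = -4 → 4*e ≠ 22))))) ∧ (3*d > -7 → (3*e = -10 → 2*d ≠ 8))
Before e := 2*d + 2*d + 5: ((¬(3*d > -7)) → ((2*d = 6 → (12*d = -19 → 16*d ≠ 14)) ∧ ((¬(2*d = 6)) → (8*d ≥ -1 ∧ (12*d = -19 → 16*d ≠ 2))))) ∧ (3*d > -7 → (12*d = -25 → 2*d ≠ 8))
Before d := d: ((¬(3*d > -7)) → ((2*d = 6 → (12*d = -19 → 16*d ≠ 14)) ∧ ((¬(2*d = 6)) → (8*d ≥ -1 ∧ (12*d = -19 → 16*d ≠ 2))))) ∧ (3*d > -7 → (12*d = -25 → 2*d ≠ 8))
The weakest precondition is ((¬(3*d > -7)) → ((2*d = 6 → (12*d = -19 → 16*d ≠ 14)) ∧ ((¬(2*d = 6)) → (8*d ≥ -1 ∧ (12*d = -19 → 16*d ≠ 2))))) ∧ (3*d > -7 → (12*d = -25 → 2*d ≠ 8)).
Check whether ((¬(3*d > -6)) → ((2*d = 6 → (12*d = -19 → 16*d ≠ 14)) ∧ ((¬(2*d = 6)) → (8*d ≥ -1 ∧ (12*d = -19 → 16*d ≠ 2))))) ∧ (3*d > -7 → (12*d = -25 → 2*d ≠ 8)) implies it.
Every state satisfying the precondition satisfies the weakest precondition: the implication holds.
Answer: valid
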